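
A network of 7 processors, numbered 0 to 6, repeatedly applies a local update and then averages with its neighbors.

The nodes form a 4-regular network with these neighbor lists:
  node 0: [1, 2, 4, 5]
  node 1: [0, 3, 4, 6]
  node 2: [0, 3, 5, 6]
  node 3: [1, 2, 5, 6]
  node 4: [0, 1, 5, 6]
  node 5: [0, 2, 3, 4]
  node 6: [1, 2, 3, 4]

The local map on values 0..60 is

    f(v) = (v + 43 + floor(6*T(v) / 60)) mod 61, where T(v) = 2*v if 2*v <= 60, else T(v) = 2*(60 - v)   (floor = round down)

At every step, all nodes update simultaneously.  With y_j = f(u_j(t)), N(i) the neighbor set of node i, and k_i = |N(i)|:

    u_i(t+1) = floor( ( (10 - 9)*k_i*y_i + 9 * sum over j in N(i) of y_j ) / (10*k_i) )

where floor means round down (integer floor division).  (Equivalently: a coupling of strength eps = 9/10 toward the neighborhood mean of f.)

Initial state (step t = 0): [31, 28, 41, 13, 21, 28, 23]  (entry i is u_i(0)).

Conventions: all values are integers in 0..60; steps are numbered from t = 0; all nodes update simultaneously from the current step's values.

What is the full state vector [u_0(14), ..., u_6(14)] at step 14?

Simulating step by step:
t=0: [31, 28, 41, 13, 21, 28, 23]
t=1: [15, 22, 25, 20, 13, 26, 24]
t=2: [20, 17, 7, 10, 12, 18, 19]
t=3: [26, 27, 20, 19, 9, 38, 37]
t=4: [23, 22, 15, 15, 21, 19, 19]
t=5: [5, 5, 3, 3, 6, 4, 3]
t=6: [48, 47, 46, 46, 47, 47, 47]
t=7: [30, 31, 30, 30, 31, 30, 30]
t=8: [18, 18, 18, 18, 18, 18, 18]
t=9: [3, 3, 3, 3, 3, 3, 3]
t=10: [46, 46, 46, 46, 46, 46, 46]
t=11: [30, 30, 30, 30, 30, 30, 30]
t=12: [18, 18, 18, 18, 18, 18, 18]
t=13: [3, 3, 3, 3, 3, 3, 3]
t=14: [46, 46, 46, 46, 46, 46, 46]

Answer: [46, 46, 46, 46, 46, 46, 46]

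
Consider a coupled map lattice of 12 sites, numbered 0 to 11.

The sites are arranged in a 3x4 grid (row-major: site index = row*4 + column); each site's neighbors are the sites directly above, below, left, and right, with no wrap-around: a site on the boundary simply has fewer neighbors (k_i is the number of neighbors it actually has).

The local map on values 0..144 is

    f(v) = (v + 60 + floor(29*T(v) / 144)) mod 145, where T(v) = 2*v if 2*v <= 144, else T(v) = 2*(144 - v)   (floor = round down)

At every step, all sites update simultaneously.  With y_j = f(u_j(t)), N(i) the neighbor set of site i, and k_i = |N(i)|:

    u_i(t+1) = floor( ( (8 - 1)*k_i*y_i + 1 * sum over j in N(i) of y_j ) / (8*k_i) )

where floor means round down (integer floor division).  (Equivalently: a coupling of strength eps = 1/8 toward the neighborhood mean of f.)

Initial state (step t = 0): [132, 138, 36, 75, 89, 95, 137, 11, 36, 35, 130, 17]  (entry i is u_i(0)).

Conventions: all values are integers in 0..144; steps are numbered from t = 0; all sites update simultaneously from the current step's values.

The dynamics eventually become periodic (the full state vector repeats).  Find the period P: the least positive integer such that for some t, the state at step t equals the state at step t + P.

Answer: 2
Key observation: The state at step 37, [47, 47, 47, 55, 51, 49, 49, 130, 132, 131, 58, 132], reappears at step 39 — and no state repeats earlier — so the cycle the system enters has period 2.

Derivation:
t=0: [132, 138, 36, 75, 89, 95, 137, 11, 36, 35, 130, 17]
t=1: [49, 56, 101, 26, 30, 33, 55, 72, 104, 103, 54, 80]
t=2: [127, 131, 44, 87, 100, 105, 128, 24, 39, 41, 126, 26]
t=3: [47, 53, 111, 34, 36, 38, 52, 88, 109, 110, 52, 92]
t=4: [124, 128, 49, 97, 107, 111, 125, 32, 42, 45, 123, 33]
t=5: [46, 51, 117, 40, 40, 42, 51, 98, 113, 116, 51, 102]
t=6: [123, 126, 52, 106, 113, 116, 124, 38, 44, 48, 123, 39]
t=7: [45, 51, 120, 46, 43, 44, 51, 107, 116, 119, 52, 109]
t=8: [123, 126, 54, 113, 116, 119, 125, 43, 47, 50, 124, 43]
t=9: [45, 51, 123, 50, 45, 46, 51, 113, 120, 122, 53, 115]
t=10: [123, 126, 56, 119, 119, 121, 125, 47, 49, 51, 126, 46]
t=11: [46, 51, 126, 54, 47, 47, 52, 118, 122, 123, 54, 119]
t=12: [124, 127, 58, 123, 121, 122, 126, 50, 50, 52, 127, 49]
t=13: [46, 51, 129, 57, 48, 47, 53, 123, 124, 124, 54, 123]
t=14: [124, 127, 60, 127, 123, 123, 128, 53, 52, 53, 127, 51]
t=15: [47, 51, 132, 59, 49, 48, 54, 126, 126, 126, 55, 126]
t=16: [125, 127, 61, 130, 124, 124, 129, 55, 53, 55, 129, 53]
t=17: [47, 45, 6, 52, 50, 49, 51, 129, 128, 129, 57, 128]
t=18: [125, 121, 75, 122, 126, 125, 126, 56, 54, 56, 131, 54]
t=19: [46, 44, 20, 49, 51, 49, 49, 130, 129, 130, 58, 129]
t=20: [124, 120, 92, 120, 127, 125, 124, 56, 55, 57, 132, 55]
t=21: [46, 43, 29, 48, 51, 49, 49, 130, 131, 131, 58, 131]
t=22: [124, 119, 103, 120, 127, 125, 125, 56, 56, 57, 132, 56]
t=23: [46, 43, 35, 49, 51, 49, 49, 130, 132, 131, 58, 132]
t=24: [124, 120, 111, 121, 127, 125, 125, 56, 56, 57, 132, 56]
t=25: [46, 44, 39, 50, 51, 49, 49, 130, 132, 131, 58, 132]
t=26: [124, 121, 115, 124, 127, 125, 125, 56, 56, 57, 132, 56]
t=27: [46, 45, 41, 52, 51, 49, 49, 130, 132, 131, 58, 132]
t=28: [124, 123, 118, 125, 127, 125, 125, 56, 56, 57, 132, 56]
t=29: [47, 45, 43, 52, 51, 49, 49, 130, 132, 131, 58, 132]
t=30: [125, 123, 120, 126, 127, 125, 125, 56, 56, 57, 132, 56]
t=31: [47, 46, 44, 53, 51, 49, 49, 130, 132, 131, 58, 132]
t=32: [125, 124, 121, 127, 127, 125, 125, 56, 56, 57, 132, 56]
t=33: [47, 46, 45, 53, 51, 49, 49, 130, 132, 131, 58, 132]
t=34: [125, 124, 123, 128, 127, 125, 125, 56, 56, 57, 132, 56]
t=35: [47, 46, 46, 54, 51, 49, 49, 130, 132, 131, 58, 132]
t=36: [125, 124, 124, 129, 127, 125, 125, 56, 56, 57, 132, 56]
t=37: [47, 47, 47, 55, 51, 49, 49, 130, 132, 131, 58, 132]
t=38: [125, 125, 125, 130, 127, 125, 125, 56, 56, 57, 132, 56]
t=39: [47, 47, 47, 55, 51, 49, 49, 130, 132, 131, 58, 132]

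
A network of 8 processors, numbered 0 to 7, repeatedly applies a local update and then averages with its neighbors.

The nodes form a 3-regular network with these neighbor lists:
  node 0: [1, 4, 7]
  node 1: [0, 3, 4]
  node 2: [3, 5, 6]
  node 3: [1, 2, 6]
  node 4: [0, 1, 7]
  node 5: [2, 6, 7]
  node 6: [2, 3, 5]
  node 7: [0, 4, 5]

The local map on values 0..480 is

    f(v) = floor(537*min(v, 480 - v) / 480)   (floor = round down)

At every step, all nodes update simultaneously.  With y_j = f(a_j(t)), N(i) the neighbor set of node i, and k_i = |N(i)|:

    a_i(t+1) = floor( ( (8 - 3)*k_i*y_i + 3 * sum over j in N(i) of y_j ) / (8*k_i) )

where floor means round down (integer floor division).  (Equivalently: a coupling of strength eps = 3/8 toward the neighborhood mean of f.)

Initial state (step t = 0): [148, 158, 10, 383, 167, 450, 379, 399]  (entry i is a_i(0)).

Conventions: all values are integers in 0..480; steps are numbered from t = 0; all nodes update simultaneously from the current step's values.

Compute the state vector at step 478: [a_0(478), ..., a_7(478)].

Simulating step by step:
t=0: [148, 158, 10, 383, 167, 450, 379, 399]
t=1: [159, 167, 38, 104, 170, 47, 89, 104]
t=2: [172, 176, 59, 113, 178, 64, 88, 124]
t=3: [186, 187, 78, 123, 190, 82, 94, 144]
t=4: [202, 200, 96, 135, 204, 101, 105, 164]
t=5: [219, 214, 114, 150, 221, 120, 119, 185]
t=6: [239, 231, 133, 166, 240, 142, 136, 207]
t=7: [261, 251, 154, 185, 262, 165, 156, 231]
t=8: [247, 246, 178, 204, 246, 190, 179, 245]
t=9: [260, 256, 204, 225, 261, 215, 204, 255]
t=10: [247, 249, 232, 245, 246, 238, 232, 248]
t=11: [259, 259, 260, 260, 260, 263, 260, 260]
t=12: [246, 246, 245, 246, 246, 243, 245, 245]
t=13: [261, 261, 262, 261, 261, 263, 262, 262]
t=14: [244, 245, 243, 244, 244, 242, 243, 243]
t=15: [263, 262, 265, 264, 263, 265, 265, 264]
t=16: [242, 242, 240, 241, 242, 240, 240, 241]
t=17: [266, 266, 267, 267, 266, 267, 267, 266]
t=18: [239, 238, 238, 238, 239, 238, 238, 238]
t=19: [266, 266, 266, 266, 266, 266, 266, 266]
t=20: [239, 239, 239, 239, 239, 239, 239, 239]
t=21: [267, 267, 267, 267, 267, 267, 267, 267]
t=22: [238, 238, 238, 238, 238, 238, 238, 238]
t=23: [266, 266, 266, 266, 266, 266, 266, 266]

Answer: [238, 238, 238, 238, 238, 238, 238, 238]
Key observation: The state at step 19, [266, 266, 266, 266, 266, 266, 266, 266], reappears at step 23: the system is in a cycle of period 4 from step 19 on.  Therefore the state at step 478 equals the state at step 19 + ((478 - 19) mod 4) = 22, which is [238, 238, 238, 238, 238, 238, 238, 238].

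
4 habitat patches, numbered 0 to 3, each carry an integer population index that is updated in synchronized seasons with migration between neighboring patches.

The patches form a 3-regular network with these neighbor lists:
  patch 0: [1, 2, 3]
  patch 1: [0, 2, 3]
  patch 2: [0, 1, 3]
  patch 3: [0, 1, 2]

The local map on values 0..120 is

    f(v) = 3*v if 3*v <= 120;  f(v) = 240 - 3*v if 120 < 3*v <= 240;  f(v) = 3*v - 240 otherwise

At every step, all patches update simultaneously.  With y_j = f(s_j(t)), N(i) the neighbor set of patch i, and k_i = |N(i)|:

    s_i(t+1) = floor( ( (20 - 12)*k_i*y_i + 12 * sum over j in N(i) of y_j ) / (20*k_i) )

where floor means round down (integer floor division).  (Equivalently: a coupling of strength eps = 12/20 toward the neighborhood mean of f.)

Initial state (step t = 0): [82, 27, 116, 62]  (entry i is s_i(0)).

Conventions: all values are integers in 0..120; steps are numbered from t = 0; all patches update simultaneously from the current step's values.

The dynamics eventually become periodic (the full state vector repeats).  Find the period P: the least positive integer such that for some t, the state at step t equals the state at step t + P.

Simulating step by step:
t=0: [82, 27, 116, 62]
t=1: [51, 66, 71, 60]
t=2: [60, 51, 48, 55]
t=3: [75, 81, 82, 78]
t=4: [9, 6, 7, 7]
t=5: [22, 21, 21, 21]
t=6: [64, 63, 63, 63]
t=7: [49, 50, 50, 50]
t=8: [91, 90, 90, 90]
t=9: [31, 30, 30, 30]
t=10: [91, 90, 90, 90]

Answer: 2
Key observation: The state at step 8, [91, 90, 90, 90], reappears at step 10 — and no state repeats earlier — so the cycle the system enters has period 2.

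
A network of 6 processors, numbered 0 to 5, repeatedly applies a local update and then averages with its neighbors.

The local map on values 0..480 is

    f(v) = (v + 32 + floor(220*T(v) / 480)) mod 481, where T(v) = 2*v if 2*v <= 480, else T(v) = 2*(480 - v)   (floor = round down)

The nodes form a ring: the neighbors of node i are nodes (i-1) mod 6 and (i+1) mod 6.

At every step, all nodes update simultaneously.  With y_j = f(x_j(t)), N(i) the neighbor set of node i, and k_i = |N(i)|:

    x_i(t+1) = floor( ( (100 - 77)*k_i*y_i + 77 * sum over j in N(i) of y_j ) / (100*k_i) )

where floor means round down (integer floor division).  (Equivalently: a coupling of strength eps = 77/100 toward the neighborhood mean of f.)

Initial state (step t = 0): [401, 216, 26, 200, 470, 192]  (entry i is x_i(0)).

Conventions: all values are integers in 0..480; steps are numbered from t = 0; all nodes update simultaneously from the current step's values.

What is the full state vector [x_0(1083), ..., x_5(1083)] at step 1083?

Simulating step by step:
t=0: [401, 216, 26, 200, 470, 192]
t=1: [331, 143, 350, 138, 320, 112]
t=2: [216, 85, 236, 82, 212, 70]
t=3: [241, 217, 148, 213, 237, 378]
t=4: [183, 228, 413, 224, 179, 11]
t=5: [288, 264, 363, 260, 284, 303]
t=6: [14, 16, 14, 16, 14, 14]
t=7: [59, 58, 61, 58, 59, 58]
t=8: [143, 145, 144, 145, 143, 144]
t=9: [307, 307, 308, 307, 307, 306]
t=10: [16, 16, 16, 16, 16, 16]
t=11: [62, 62, 62, 62, 62, 62]
t=12: [150, 150, 150, 150, 150, 150]
t=13: [319, 319, 319, 319, 319, 319]
t=14: [17, 17, 17, 17, 17, 17]
t=15: [64, 64, 64, 64, 64, 64]
t=16: [154, 154, 154, 154, 154, 154]
t=17: [327, 327, 327, 327, 327, 327]
t=18: [18, 18, 18, 18, 18, 18]
t=19: [66, 66, 66, 66, 66, 66]
t=20: [158, 158, 158, 158, 158, 158]
t=21: [334, 334, 334, 334, 334, 334]
t=22: [18, 18, 18, 18, 18, 18]

Answer: [66, 66, 66, 66, 66, 66]
Key observation: The state at step 18, [18, 18, 18, 18, 18, 18], reappears at step 22: the system is in a cycle of period 4 from step 18 on.  Therefore the state at step 1083 equals the state at step 18 + ((1083 - 18) mod 4) = 19, which is [66, 66, 66, 66, 66, 66].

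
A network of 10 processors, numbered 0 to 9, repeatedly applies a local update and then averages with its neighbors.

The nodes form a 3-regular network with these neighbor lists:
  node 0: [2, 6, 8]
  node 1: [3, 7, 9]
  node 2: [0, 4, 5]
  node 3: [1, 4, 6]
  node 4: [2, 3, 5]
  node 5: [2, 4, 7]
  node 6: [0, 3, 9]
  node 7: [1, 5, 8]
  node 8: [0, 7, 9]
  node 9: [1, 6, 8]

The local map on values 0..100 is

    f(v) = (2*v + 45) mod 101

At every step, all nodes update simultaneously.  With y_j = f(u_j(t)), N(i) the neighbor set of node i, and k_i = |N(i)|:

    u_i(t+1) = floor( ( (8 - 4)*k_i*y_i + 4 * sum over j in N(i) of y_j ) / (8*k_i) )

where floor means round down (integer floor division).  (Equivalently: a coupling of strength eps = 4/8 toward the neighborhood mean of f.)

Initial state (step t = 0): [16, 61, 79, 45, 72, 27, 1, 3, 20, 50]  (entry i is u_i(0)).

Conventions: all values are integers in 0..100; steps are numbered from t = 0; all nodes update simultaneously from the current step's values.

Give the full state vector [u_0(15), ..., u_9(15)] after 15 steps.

Answer: [52, 28, 76, 41, 81, 89, 24, 74, 67, 23]

Derivation:
t=0: [16, 61, 79, 45, 72, 27, 1, 3, 20, 50]
t=1: [60, 54, 44, 50, 66, 72, 49, 67, 71, 55]
t=2: [58, 55, 54, 50, 65, 75, 48, 76, 75, 57]
t=3: [61, 60, 64, 50, 68, 84, 47, 88, 82, 60]
t=4: [52, 53, 62, 52, 61, 34, 48, 23, 28, 50]
t=5: [42, 55, 55, 50, 54, 43, 43, 55, 30, 37]
t=6: [28, 46, 45, 44, 47, 41, 30, 41, 18, 23]
t=7: [19, 42, 27, 29, 34, 29, 22, 36, 60, 65]
t=8: [83, 29, 65, 22, 23, 22, 71, 23, 60, 67]
t=9: [41, 44, 68, 74, 87, 87, 72, 71, 61, 64]
t=10: [52, 57, 50, 68, 40, 39, 75, 62, 63, 67]
t=11: [58, 66, 37, 69, 36, 33, 81, 59, 67, 76]
t=12: [46, 78, 23, 57, 26, 21, 42, 58, 75, 74]
t=13: [53, 85, 82, 66, 87, 84, 45, 76, 78, 83]
t=14: [48, 36, 16, 48, 24, 25, 39, 68, 75, 29]
t=15: [52, 28, 76, 41, 81, 89, 24, 74, 67, 23]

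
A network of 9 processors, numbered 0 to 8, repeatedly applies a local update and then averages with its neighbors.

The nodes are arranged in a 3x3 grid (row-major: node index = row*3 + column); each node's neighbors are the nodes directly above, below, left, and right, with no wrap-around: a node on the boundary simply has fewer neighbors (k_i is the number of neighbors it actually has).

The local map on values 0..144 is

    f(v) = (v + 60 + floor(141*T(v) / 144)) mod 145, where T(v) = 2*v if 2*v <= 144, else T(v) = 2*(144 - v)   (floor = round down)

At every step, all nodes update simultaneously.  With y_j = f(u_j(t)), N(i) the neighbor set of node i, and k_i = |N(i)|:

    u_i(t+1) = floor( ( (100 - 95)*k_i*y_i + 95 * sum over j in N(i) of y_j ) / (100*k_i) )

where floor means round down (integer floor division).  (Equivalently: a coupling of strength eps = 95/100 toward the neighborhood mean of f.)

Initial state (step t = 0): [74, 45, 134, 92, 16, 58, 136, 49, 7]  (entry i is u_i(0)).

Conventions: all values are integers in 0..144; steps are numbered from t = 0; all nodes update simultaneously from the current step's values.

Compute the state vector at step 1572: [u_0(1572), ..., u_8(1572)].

Simulating step by step:
t=0: [74, 45, 134, 92, 16, 58, 136, 49, 7]
t=1: [80, 97, 67, 100, 76, 85, 82, 83, 72]
t=2: [103, 118, 109, 119, 109, 121, 109, 123, 116]
t=3: [83, 93, 82, 93, 81, 89, 81, 89, 80]
t=4: [107, 117, 109, 117, 109, 118, 109, 118, 111]
t=5: [84, 92, 83, 92, 83, 90, 83, 90, 83]
t=6: [108, 116, 109, 116, 109, 116, 109, 116, 110]
t=7: [85, 91, 85, 91, 85, 91, 85, 91, 85]
t=8: [109, 114, 109, 114, 109, 114, 109, 114, 109]
t=9: [87, 91, 87, 91, 87, 91, 87, 91, 87]
t=10: [109, 112, 109, 112, 109, 112, 109, 112, 109]
t=11: [89, 91, 89, 91, 89, 91, 89, 91, 89]
t=12: [109, 110, 109, 110, 109, 110, 109, 110, 109]
t=13: [91, 91, 91, 91, 91, 91, 91, 91, 91]
t=14: [109, 109, 109, 109, 109, 109, 109, 109, 109]
t=15: [92, 92, 92, 92, 92, 92, 92, 92, 92]
t=16: [108, 108, 108, 108, 108, 108, 108, 108, 108]
t=17: [93, 93, 93, 93, 93, 93, 93, 93, 93]
t=18: [107, 107, 107, 107, 107, 107, 107, 107, 107]
t=19: [94, 94, 94, 94, 94, 94, 94, 94, 94]
t=20: [106, 106, 106, 106, 106, 106, 106, 106, 106]
t=21: [95, 95, 95, 95, 95, 95, 95, 95, 95]
t=22: [105, 105, 105, 105, 105, 105, 105, 105, 105]
t=23: [96, 96, 96, 96, 96, 96, 96, 96, 96]
t=24: [105, 105, 105, 105, 105, 105, 105, 105, 105]

Answer: [105, 105, 105, 105, 105, 105, 105, 105, 105]
Key observation: The state at step 22, [105, 105, 105, 105, 105, 105, 105, 105, 105], reappears at step 24: the system is in a cycle of period 2 from step 22 on.  Therefore the state at step 1572 equals the state at step 22 + ((1572 - 22) mod 2) = 22, which is [105, 105, 105, 105, 105, 105, 105, 105, 105].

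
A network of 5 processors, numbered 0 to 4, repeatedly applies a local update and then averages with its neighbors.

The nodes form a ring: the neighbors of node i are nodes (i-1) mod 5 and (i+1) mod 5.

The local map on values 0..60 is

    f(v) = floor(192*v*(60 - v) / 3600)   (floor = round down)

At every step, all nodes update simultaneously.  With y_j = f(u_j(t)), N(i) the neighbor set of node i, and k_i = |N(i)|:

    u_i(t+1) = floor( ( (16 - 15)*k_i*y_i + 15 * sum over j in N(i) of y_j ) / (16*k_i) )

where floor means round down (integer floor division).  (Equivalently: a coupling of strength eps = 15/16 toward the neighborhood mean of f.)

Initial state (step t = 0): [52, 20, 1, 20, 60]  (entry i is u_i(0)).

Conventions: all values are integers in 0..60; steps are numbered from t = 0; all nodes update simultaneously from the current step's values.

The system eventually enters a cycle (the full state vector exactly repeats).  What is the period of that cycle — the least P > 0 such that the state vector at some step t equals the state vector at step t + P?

Simulating step by step:
t=0: [52, 20, 1, 20, 60]
t=1: [21, 14, 39, 4, 30]
t=2: [41, 42, 23, 43, 28]
t=3: [43, 42, 39, 45, 39]
t=4: [41, 40, 38, 42, 37]
t=5: [43, 42, 41, 44, 40]
t=6: [40, 39, 38, 41, 37]
t=7: [43, 43, 42, 44, 41]
t=8: [39, 38, 37, 40, 37]
t=9: [44, 44, 43, 44, 42]
t=10: [38, 37, 37, 38, 37]
t=11: [44, 44, 44, 44, 44]
t=12: [37, 37, 37, 37, 37]
t=13: [45, 45, 45, 45, 45]
t=14: [36, 36, 36, 36, 36]
t=15: [46, 46, 46, 46, 46]
t=16: [34, 34, 34, 34, 34]
t=17: [47, 47, 47, 47, 47]
t=18: [32, 32, 32, 32, 32]
t=19: [47, 47, 47, 47, 47]

Answer: 2
Key observation: The state at step 17, [47, 47, 47, 47, 47], reappears at step 19 — and no state repeats earlier — so the cycle the system enters has period 2.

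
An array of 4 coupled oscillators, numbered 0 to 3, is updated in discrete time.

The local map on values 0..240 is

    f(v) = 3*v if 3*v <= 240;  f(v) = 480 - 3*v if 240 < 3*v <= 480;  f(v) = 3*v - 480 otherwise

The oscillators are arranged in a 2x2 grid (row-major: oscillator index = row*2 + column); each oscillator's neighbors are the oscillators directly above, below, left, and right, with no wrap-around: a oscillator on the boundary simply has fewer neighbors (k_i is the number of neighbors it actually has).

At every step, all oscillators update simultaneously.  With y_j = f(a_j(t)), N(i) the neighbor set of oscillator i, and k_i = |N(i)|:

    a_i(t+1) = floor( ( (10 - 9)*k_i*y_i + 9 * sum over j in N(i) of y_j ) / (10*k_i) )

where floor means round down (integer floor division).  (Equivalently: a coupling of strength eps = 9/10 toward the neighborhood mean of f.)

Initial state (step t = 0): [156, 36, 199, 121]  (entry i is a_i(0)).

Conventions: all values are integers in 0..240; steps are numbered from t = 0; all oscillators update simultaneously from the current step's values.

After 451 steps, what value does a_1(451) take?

Simulating step by step:
t=0: [156, 36, 199, 121]
t=1: [102, 68, 69, 112]
t=2: [202, 163, 163, 199]
t=3: [20, 110, 110, 19]
t=4: [141, 67, 67, 140]
t=5: [186, 72, 72, 186]
t=6: [202, 91, 91, 202]
t=7: [198, 134, 134, 198]
t=8: [81, 110, 110, 81]
t=9: [158, 228, 228, 158]
t=10: [184, 25, 25, 184]
t=11: [74, 72, 72, 74]
t=12: [216, 221, 221, 216]
t=13: [181, 169, 169, 181]
t=14: [30, 59, 59, 30]
t=15: [168, 98, 98, 168]
t=16: [169, 40, 40, 169]
t=17: [110, 36, 36, 110]
t=18: [112, 145, 145, 112]
t=19: [54, 134, 134, 54]
t=20: [86, 153, 153, 86]
t=21: [41, 201, 201, 41]
t=22: [123, 123, 123, 123]
t=23: [111, 111, 111, 111]
t=24: [147, 147, 147, 147]
t=25: [39, 39, 39, 39]
t=26: [117, 117, 117, 117]
t=27: [129, 129, 129, 129]
t=28: [93, 93, 93, 93]
t=29: [201, 201, 201, 201]
t=30: [123, 123, 123, 123]

Answer: a_1(451) = 129
Key observation: The state at step 22, [123, 123, 123, 123], reappears at step 30: the system is in a cycle of period 8 from step 22 on.  Therefore the state at step 451 equals the state at step 22 + ((451 - 22) mod 8) = 27, which is [129, 129, 129, 129].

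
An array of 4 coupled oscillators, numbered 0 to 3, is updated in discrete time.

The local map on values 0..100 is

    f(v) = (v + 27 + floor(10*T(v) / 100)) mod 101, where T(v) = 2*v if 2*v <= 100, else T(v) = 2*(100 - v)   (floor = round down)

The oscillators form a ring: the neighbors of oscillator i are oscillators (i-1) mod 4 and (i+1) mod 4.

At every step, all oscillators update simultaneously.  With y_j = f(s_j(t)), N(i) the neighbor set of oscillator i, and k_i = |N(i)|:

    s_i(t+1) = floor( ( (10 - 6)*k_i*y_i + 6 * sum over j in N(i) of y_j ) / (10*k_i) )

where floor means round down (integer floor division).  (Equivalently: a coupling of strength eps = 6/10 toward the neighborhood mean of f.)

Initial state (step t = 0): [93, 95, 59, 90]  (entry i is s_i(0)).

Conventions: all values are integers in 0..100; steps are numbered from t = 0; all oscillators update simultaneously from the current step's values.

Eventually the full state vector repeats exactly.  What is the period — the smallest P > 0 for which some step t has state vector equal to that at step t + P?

Simulating step by step:
t=0: [93, 95, 59, 90]
t=1: [20, 43, 49, 41]
t=2: [66, 72, 80, 71]
t=3: [41, 33, 5, 33]
t=4: [70, 59, 52, 59]
t=5: [57, 64, 91, 64]
t=6: [95, 72, 66, 72]
t=7: [10, 37, 41, 37]
t=8: [58, 62, 73, 62]
t=9: [94, 67, 59, 67]
t=10: [68, 74, 97, 74]
t=11: [3, 8, 12, 8]
t=12: [33, 35, 38, 35]
t=13: [67, 69, 70, 69]
t=14: [40, 31, 1, 31]
t=15: [68, 56, 49, 56]
t=16: [54, 61, 88, 61]
t=17: [93, 69, 63, 69]
t=18: [8, 35, 39, 35]
t=19: [55, 60, 70, 60]
t=20: [93, 65, 57, 65]
t=21: [67, 73, 96, 73]
t=22: [42, 38, 11, 38]
t=23: [74, 63, 59, 63]
t=24: [60, 68, 95, 68]
t=25: [38, 35, 8, 35]
t=26: [70, 60, 55, 60]
t=27: [57, 65, 93, 65]
t=28: [96, 73, 67, 73]
t=29: [11, 38, 42, 38]
t=30: [59, 63, 74, 63]
t=31: [95, 68, 60, 68]
t=32: [8, 35, 38, 35]
t=33: [55, 60, 70, 60]

Answer: 14
Key observation: The state at step 19, [55, 60, 70, 60], reappears at step 33 — and no state repeats earlier — so the cycle the system enters has period 14.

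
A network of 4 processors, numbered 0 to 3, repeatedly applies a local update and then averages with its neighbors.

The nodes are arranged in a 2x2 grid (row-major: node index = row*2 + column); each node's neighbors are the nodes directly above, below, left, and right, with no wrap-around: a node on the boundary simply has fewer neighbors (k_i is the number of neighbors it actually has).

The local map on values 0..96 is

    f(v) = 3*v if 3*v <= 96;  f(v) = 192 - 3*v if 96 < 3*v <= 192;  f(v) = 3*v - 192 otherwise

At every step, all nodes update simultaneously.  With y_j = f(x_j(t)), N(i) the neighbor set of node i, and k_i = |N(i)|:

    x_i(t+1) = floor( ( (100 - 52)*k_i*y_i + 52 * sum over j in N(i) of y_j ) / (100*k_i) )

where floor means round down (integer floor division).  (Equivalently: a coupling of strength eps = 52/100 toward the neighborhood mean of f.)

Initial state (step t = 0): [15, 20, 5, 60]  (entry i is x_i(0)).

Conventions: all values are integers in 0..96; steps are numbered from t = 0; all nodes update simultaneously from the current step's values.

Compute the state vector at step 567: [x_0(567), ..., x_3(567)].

Answer: [24, 24, 24, 24]
Key observation: The state at step 6, [72, 72, 72, 72], reappears at step 8: the system is in a cycle of period 2 from step 6 on.  Therefore the state at step 567 equals the state at step 6 + ((567 - 6) mod 2) = 7, which is [24, 24, 24, 24].

Derivation:
t=0: [15, 20, 5, 60]
t=1: [41, 43, 22, 25]
t=2: [66, 67, 69, 69]
t=3: [9, 9, 12, 13]
t=4: [29, 30, 34, 35]
t=5: [88, 88, 88, 88]
t=6: [72, 72, 72, 72]
t=7: [24, 24, 24, 24]
t=8: [72, 72, 72, 72]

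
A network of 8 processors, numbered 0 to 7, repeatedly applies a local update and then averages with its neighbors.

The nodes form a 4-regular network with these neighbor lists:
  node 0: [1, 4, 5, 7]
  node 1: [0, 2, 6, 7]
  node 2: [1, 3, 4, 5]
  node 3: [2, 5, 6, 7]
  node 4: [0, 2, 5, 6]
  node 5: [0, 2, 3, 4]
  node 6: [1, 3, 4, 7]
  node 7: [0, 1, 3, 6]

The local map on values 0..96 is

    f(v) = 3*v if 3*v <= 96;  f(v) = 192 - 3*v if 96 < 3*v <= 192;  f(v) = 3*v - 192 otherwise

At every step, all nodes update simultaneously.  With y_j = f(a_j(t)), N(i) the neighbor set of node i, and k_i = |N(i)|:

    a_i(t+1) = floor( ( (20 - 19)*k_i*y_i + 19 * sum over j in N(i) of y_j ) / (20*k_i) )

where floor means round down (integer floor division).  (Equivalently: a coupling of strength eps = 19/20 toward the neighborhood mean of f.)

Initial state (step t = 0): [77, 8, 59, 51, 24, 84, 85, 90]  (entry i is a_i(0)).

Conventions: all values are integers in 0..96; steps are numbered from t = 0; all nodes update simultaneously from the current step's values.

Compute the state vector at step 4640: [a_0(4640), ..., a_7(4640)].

Answer: [31, 69, 25, 58, 69, 50, 25, 50]
Key observation: The state at step 30, [31, 69, 25, 58, 69, 50, 25, 50], reappears at step 32: the system is in a cycle of period 2 from step 30 on.  Therefore the state at step 4640 equals the state at step 30 + ((4640 - 30) mod 2) = 30, which is [31, 69, 25, 58, 69, 50, 25, 50].

Derivation:
t=0: [77, 8, 59, 51, 24, 84, 85, 90]
t=1: [57, 47, 47, 53, 45, 42, 53, 43]
t=2: [57, 42, 51, 52, 43, 41, 50, 35]
t=3: [68, 48, 57, 58, 43, 41, 61, 43]
t=4: [58, 27, 48, 39, 29, 30, 46, 23]
t=5: [78, 48, 81, 65, 54, 58, 76, 57]
t=6: [29, 38, 26, 30, 36, 30, 26, 31]
t=7: [86, 83, 85, 85, 83, 85, 85, 83]
t=8: [58, 61, 60, 61, 63, 62, 58, 61]
t=9: [7, 13, 7, 11, 12, 10, 8, 13]
t=10: [35, 26, 33, 28, 24, 27, 36, 29]
t=11: [79, 87, 79, 86, 85, 83, 80, 83]
t=12: [60, 49, 62, 52, 49, 54, 62, 57]
t=13: [34, 12, 37, 16, 15, 25, 35, 24]
t=14: [58, 80, 52, 77, 81, 66, 52, 65]
t=15: [26, 24, 36, 21, 25, 34, 35, 33]
t=16: [82, 84, 75, 87, 84, 75, 76, 75]
t=17: [46, 40, 54, 35, 40, 52, 54, 53]
t=18: [53, 38, 64, 34, 39, 59, 64, 59]
t=19: [45, 15, 61, 11, 15, 47, 61, 48]
t=20: [47, 31, 41, 29, 32, 36, 41, 36]
t=21: [87, 69, 88, 77, 69, 76, 88, 75]
t=22: [26, 59, 28, 52, 59, 48, 27, 47]
t=23: [34, 70, 31, 64, 69, 52, 31, 52]
t=24: [29, 75, 21, 61, 74, 48, 21, 49]
t=25: [41, 62, 31, 52, 63, 47, 30, 47]
t=26: [29, 72, 27, 69, 72, 50, 27, 50]
t=27: [35, 70, 28, 59, 70, 51, 28, 51]
t=28: [31, 70, 25, 59, 70, 50, 25, 50]
t=29: [33, 68, 25, 56, 68, 49, 25, 49]
t=30: [31, 69, 25, 58, 69, 50, 25, 50]
t=31: [31, 68, 25, 56, 68, 49, 25, 49]
t=32: [31, 69, 25, 58, 69, 50, 25, 50]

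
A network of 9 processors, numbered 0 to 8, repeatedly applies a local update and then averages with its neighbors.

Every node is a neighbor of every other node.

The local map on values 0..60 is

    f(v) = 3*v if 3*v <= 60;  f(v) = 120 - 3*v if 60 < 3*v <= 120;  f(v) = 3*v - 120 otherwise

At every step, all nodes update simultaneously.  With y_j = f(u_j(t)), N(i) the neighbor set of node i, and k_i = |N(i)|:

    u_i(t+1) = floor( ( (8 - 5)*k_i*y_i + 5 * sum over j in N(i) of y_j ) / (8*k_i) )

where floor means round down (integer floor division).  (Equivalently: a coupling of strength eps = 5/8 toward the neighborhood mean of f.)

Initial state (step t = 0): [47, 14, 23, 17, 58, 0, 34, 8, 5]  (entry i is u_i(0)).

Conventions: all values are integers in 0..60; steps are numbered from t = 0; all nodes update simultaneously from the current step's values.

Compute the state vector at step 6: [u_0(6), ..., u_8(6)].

Simulating step by step:
t=0: [47, 14, 23, 17, 58, 0, 34, 8, 5]
t=1: [27, 34, 36, 36, 37, 21, 26, 28, 26]
t=2: [32, 26, 24, 24, 23, 37, 33, 31, 33]
t=3: [29, 35, 36, 36, 37, 25, 28, 30, 28]
t=4: [27, 22, 21, 21, 20, 31, 28, 26, 28]
t=5: [43, 47, 48, 48, 49, 39, 42, 44, 42]
t=6: [12, 16, 17, 17, 18, 11, 12, 13, 12]

Answer: [12, 16, 17, 17, 18, 11, 12, 13, 12]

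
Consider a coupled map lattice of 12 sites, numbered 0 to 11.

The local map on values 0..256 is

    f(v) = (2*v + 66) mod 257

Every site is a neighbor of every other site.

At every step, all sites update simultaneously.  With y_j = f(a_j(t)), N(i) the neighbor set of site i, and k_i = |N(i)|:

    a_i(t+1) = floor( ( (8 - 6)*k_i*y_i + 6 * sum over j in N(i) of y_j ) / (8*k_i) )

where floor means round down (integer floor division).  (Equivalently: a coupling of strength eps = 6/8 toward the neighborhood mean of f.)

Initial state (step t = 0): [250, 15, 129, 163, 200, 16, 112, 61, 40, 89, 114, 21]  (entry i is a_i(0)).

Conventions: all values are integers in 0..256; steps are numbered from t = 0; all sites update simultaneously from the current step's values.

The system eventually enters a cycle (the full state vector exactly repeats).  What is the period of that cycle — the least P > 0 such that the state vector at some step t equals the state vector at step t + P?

Simulating step by step:
t=0: [250, 15, 129, 163, 200, 16, 112, 61, 40, 89, 114, 21]
t=1: [105, 113, 108, 120, 134, 114, 102, 130, 122, 140, 103, 115]
t=2: [38, 41, 40, 44, 49, 42, 37, 48, 45, 51, 38, 42]
t=3: [150, 151, 150, 152, 154, 151, 149, 153, 152, 154, 150, 151]
t=4: [111, 111, 111, 112, 112, 111, 110, 112, 112, 112, 111, 111]
t=5: [31, 31, 31, 31, 31, 31, 31, 31, 31, 31, 31, 31]
t=6: [128, 128, 128, 128, 128, 128, 128, 128, 128, 128, 128, 128]
t=7: [65, 65, 65, 65, 65, 65, 65, 65, 65, 65, 65, 65]
t=8: [196, 196, 196, 196, 196, 196, 196, 196, 196, 196, 196, 196]
t=9: [201, 201, 201, 201, 201, 201, 201, 201, 201, 201, 201, 201]
t=10: [211, 211, 211, 211, 211, 211, 211, 211, 211, 211, 211, 211]
t=11: [231, 231, 231, 231, 231, 231, 231, 231, 231, 231, 231, 231]
t=12: [14, 14, 14, 14, 14, 14, 14, 14, 14, 14, 14, 14]
t=13: [94, 94, 94, 94, 94, 94, 94, 94, 94, 94, 94, 94]
t=14: [254, 254, 254, 254, 254, 254, 254, 254, 254, 254, 254, 254]
t=15: [60, 60, 60, 60, 60, 60, 60, 60, 60, 60, 60, 60]
t=16: [186, 186, 186, 186, 186, 186, 186, 186, 186, 186, 186, 186]
t=17: [181, 181, 181, 181, 181, 181, 181, 181, 181, 181, 181, 181]
t=18: [171, 171, 171, 171, 171, 171, 171, 171, 171, 171, 171, 171]
t=19: [151, 151, 151, 151, 151, 151, 151, 151, 151, 151, 151, 151]
t=20: [111, 111, 111, 111, 111, 111, 111, 111, 111, 111, 111, 111]
t=21: [31, 31, 31, 31, 31, 31, 31, 31, 31, 31, 31, 31]

Answer: 16
Key observation: The state at step 5, [31, 31, 31, 31, 31, 31, 31, 31, 31, 31, 31, 31], reappears at step 21 — and no state repeats earlier — so the cycle the system enters has period 16.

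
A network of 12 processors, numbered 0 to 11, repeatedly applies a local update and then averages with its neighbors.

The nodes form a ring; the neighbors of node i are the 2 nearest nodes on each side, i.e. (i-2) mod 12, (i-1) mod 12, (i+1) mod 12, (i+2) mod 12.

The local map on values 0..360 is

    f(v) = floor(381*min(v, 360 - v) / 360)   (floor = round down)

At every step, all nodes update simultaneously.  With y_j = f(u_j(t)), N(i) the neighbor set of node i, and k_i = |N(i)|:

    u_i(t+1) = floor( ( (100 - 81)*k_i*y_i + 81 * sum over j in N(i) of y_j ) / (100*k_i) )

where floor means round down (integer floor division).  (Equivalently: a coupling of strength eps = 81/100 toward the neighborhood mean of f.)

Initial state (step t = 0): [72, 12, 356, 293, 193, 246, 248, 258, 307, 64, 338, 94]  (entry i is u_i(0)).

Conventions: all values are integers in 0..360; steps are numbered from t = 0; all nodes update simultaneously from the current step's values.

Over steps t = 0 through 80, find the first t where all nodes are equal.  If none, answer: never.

Answer: 16
Key observation: Synchronization is absorbing here: once all nodes are equal they stay equal, and step 16 is the first all-equal step.

Derivation:
t=0: [72, 12, 356, 293, 193, 246, 248, 258, 307, 64, 338, 94]  (not all equal)
t=1: [42, 52, 68, 76, 96, 118, 115, 93, 74, 70, 64, 54]  (not all equal)
t=2: [58, 61, 70, 86, 99, 104, 104, 99, 87, 74, 63, 59]  (not all equal)
t=3: [65, 70, 78, 88, 97, 103, 103, 98, 89, 80, 71, 66]  (not all equal)
t=4: [73, 77, 83, 91, 98, 103, 103, 99, 92, 85, 78, 74]  (not all equal)
t=5: [81, 83, 88, 95, 100, 104, 104, 101, 96, 90, 84, 81]  (not all equal)
t=6: [87, 90, 94, 98, 103, 106, 106, 104, 99, 95, 90, 88]  (not all equal)
t=7: [94, 96, 99, 103, 106, 109, 109, 107, 104, 100, 96, 95]  (not all equal)
t=8: [101, 102, 105, 108, 110, 112, 112, 111, 108, 105, 103, 101]  (not all equal)
t=9: [107, 108, 110, 113, 115, 116, 116, 115, 113, 111, 109, 107]  (not all equal)
t=10: [114, 115, 116, 118, 119, 120, 120, 120, 118, 117, 115, 114]  (not all equal)
t=11: [120, 121, 122, 123, 125, 125, 125, 125, 124, 123, 121, 121]  (not all equal)
t=12: [128, 128, 129, 130, 130, 131, 131, 131, 130, 129, 128, 128]  (not all equal)
t=13: [135, 135, 136, 136, 137, 137, 137, 137, 136, 136, 135, 135]  (not all equal)
t=14: [142, 142, 142, 143, 143, 143, 143, 143, 143, 142, 142, 142]  (not all equal)
t=15: [150, 150, 150, 150, 150, 151, 151, 150, 150, 150, 150, 150]  (not all equal)
t=16: [158, 158, 158, 158, 158, 158, 158, 158, 158, 158, 158, 158]  (all equal)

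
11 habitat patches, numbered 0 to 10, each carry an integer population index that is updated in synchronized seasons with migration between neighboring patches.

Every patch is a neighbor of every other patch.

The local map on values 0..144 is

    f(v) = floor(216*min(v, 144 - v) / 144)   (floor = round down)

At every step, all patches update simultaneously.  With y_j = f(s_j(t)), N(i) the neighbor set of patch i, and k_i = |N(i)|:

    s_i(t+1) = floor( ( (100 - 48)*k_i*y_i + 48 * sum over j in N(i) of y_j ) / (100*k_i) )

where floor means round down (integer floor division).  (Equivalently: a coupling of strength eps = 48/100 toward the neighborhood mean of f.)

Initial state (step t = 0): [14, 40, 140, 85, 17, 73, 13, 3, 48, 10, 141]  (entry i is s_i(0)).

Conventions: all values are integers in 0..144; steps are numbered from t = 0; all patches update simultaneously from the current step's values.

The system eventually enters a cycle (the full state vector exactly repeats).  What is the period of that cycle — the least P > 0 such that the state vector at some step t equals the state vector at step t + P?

Simulating step by step:
t=0: [14, 40, 140, 85, 17, 73, 13, 3, 48, 10, 141]
t=1: [30, 48, 22, 61, 31, 70, 29, 22, 54, 27, 22]
t=2: [51, 63, 45, 72, 51, 79, 50, 45, 68, 48, 45]
t=3: [79, 87, 74, 94, 79, 89, 78, 74, 91, 77, 74]
t=4: [95, 89, 98, 84, 95, 88, 96, 98, 86, 96, 98]
t=5: [74, 79, 72, 82, 74, 79, 74, 72, 81, 74, 72]
t=6: [103, 99, 104, 97, 103, 99, 103, 104, 98, 103, 104]
t=7: [62, 65, 61, 66, 62, 65, 62, 61, 66, 62, 61]
t=8: [93, 95, 92, 96, 93, 95, 93, 92, 96, 93, 92]
t=9: [75, 74, 76, 73, 75, 74, 75, 76, 73, 75, 76]
t=10: [103, 104, 102, 104, 103, 104, 103, 102, 104, 103, 102]
t=11: [61, 60, 62, 60, 61, 60, 61, 62, 60, 61, 62]
t=12: [91, 90, 92, 90, 91, 90, 91, 92, 90, 91, 92]
t=13: [79, 80, 78, 80, 79, 80, 79, 78, 80, 79, 78]
t=14: [97, 96, 98, 96, 97, 96, 97, 98, 96, 97, 98]
t=15: [70, 71, 69, 71, 70, 71, 70, 69, 71, 70, 69]
t=16: [104, 105, 103, 105, 104, 105, 104, 103, 105, 104, 103]
t=17: [59, 58, 60, 58, 59, 58, 59, 60, 58, 59, 60]
t=18: [88, 87, 89, 87, 88, 87, 88, 89, 87, 88, 89]
t=19: [83, 84, 82, 84, 83, 84, 83, 82, 84, 83, 82]
t=20: [91, 90, 92, 90, 91, 90, 91, 92, 90, 91, 92]

Answer: 8
Key observation: The state at step 12, [91, 90, 92, 90, 91, 90, 91, 92, 90, 91, 92], reappears at step 20 — and no state repeats earlier — so the cycle the system enters has period 8.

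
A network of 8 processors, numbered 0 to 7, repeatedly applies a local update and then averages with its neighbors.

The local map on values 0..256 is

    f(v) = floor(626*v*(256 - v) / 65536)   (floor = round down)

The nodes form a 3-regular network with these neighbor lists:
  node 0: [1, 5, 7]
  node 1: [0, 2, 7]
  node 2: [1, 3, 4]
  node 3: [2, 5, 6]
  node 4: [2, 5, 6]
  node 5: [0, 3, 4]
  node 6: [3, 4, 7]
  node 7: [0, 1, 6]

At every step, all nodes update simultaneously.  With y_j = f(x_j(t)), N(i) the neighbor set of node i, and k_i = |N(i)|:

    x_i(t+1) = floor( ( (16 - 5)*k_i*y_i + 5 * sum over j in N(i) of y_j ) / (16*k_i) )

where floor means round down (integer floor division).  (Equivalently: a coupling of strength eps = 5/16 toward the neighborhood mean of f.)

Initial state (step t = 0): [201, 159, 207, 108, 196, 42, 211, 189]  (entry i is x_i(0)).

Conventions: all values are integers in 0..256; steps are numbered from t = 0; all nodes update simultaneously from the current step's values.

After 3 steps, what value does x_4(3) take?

Answer: x_4(3) = 151

Derivation:
t=0: [201, 159, 207, 108, 196, 42, 211, 189]
t=1: [108, 134, 108, 132, 105, 96, 101, 118]
t=2: [152, 155, 152, 153, 150, 148, 150, 154]
t=3: [150, 149, 150, 150, 151, 151, 150, 150]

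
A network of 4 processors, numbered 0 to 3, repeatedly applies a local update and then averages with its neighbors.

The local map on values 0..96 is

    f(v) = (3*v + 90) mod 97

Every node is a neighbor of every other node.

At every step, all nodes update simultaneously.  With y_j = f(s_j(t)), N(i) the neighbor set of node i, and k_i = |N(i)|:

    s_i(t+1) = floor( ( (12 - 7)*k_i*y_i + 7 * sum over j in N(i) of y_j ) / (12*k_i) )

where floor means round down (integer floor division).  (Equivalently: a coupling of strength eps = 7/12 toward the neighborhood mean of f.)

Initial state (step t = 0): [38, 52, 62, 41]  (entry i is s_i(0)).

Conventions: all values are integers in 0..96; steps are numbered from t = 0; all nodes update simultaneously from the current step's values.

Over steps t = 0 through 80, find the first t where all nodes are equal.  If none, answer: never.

Simulating step by step:
t=0: [38, 52, 62, 41]  (not all equal)
t=1: [33, 43, 49, 35]  (not all equal)
t=2: [51, 36, 40, 31]  (not all equal)
t=3: [41, 31, 33, 49]  (not all equal)
t=4: [50, 65, 67, 56]  (not all equal)
t=5: [49, 59, 39, 53]  (not all equal)
t=6: [45, 52, 38, 48]  (not all equal)
t=7: [32, 37, 28, 34]  (not all equal)
t=8: [71, 53, 69, 73]  (not all equal)
t=9: [20, 29, 19, 21]  (not all equal)
t=10: [58, 64, 57, 58]  (not all equal)
t=11: [72, 76, 72, 72]  (not all equal)
t=12: [17, 20, 17, 17]  (not all equal)
t=13: [45, 47, 45, 45]  (not all equal)
t=14: [32, 33, 32, 32]  (not all equal)
t=15: [89, 90, 89, 89]  (not all equal)
t=16: [66, 67, 66, 66]  (not all equal)
t=17: [75, 54, 75, 75]  (not all equal)
t=18: [30, 38, 30, 30]  (not all equal)
t=19: [68, 52, 68, 68]  (not all equal)
t=20: [12, 23, 12, 12]  (not all equal)
t=21: [35, 42, 35, 35]  (not all equal)
t=22: [5, 9, 5, 5]  (not all equal)
t=23: [10, 13, 10, 10]  (not all equal)
t=24: [24, 26, 24, 24]  (not all equal)
t=25: [66, 67, 66, 66]  (not all equal)

Answer: never
Key observation: The state at step 16 reappears at step 25 — the system is in a cycle of period 9 from step 16 on.  No step 0..25 is synchronized, and the cycle repeats forever, so no step up to 80 (or ever) has all nodes equal.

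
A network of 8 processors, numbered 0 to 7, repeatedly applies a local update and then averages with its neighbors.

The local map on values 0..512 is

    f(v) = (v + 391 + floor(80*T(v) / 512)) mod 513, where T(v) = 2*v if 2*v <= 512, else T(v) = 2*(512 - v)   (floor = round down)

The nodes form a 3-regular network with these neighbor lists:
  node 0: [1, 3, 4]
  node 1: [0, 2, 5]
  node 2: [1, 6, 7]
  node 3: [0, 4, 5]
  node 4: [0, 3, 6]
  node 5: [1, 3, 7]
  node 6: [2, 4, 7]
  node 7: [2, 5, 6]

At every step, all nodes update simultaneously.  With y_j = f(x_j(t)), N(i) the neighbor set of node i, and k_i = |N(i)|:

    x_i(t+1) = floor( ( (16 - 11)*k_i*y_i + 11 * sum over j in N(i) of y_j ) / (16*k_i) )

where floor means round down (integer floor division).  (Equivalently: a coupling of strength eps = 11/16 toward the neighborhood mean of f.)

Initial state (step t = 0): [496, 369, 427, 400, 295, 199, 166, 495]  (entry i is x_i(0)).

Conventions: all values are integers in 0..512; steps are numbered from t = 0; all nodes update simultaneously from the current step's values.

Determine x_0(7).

Simulating step by step:
t=0: [496, 369, 427, 400, 295, 199, 166, 495]
t=1: [311, 285, 278, 271, 255, 268, 247, 247]
t=2: [231, 233, 217, 226, 221, 220, 210, 212]
t=3: [176, 173, 163, 172, 168, 169, 159, 158]
t=4: [104, 101, 91, 102, 98, 98, 89, 89]
t=5: [10, 124, 394, 9, 123, 122, 392, 392]
t=6: [236, 184, 246, 235, 267, 183, 245, 245]
t=7: [178, 152, 180, 178, 200, 152, 204, 180]

Answer: x_0(7) = 178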